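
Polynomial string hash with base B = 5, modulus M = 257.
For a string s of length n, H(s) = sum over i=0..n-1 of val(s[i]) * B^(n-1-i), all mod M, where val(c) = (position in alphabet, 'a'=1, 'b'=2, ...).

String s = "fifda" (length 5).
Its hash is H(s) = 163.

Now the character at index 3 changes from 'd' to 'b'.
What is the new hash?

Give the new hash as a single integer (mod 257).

Answer: 153

Derivation:
val('d') = 4, val('b') = 2
Position k = 3, exponent = n-1-k = 1
B^1 mod M = 5^1 mod 257 = 5
Delta = (2 - 4) * 5 mod 257 = 247
New hash = (163 + 247) mod 257 = 153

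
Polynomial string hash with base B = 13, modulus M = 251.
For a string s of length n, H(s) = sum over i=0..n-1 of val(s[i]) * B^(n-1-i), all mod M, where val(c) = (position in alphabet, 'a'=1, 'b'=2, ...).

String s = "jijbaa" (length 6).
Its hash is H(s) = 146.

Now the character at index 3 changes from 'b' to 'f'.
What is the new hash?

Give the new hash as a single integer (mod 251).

val('b') = 2, val('f') = 6
Position k = 3, exponent = n-1-k = 2
B^2 mod M = 13^2 mod 251 = 169
Delta = (6 - 2) * 169 mod 251 = 174
New hash = (146 + 174) mod 251 = 69

Answer: 69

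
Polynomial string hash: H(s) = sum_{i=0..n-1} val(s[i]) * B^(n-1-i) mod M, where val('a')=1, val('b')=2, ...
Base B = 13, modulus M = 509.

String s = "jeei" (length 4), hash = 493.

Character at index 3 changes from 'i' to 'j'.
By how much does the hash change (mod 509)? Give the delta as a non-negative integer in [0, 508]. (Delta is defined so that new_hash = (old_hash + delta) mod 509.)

Answer: 1

Derivation:
Delta formula: (val(new) - val(old)) * B^(n-1-k) mod M
  val('j') - val('i') = 10 - 9 = 1
  B^(n-1-k) = 13^0 mod 509 = 1
  Delta = 1 * 1 mod 509 = 1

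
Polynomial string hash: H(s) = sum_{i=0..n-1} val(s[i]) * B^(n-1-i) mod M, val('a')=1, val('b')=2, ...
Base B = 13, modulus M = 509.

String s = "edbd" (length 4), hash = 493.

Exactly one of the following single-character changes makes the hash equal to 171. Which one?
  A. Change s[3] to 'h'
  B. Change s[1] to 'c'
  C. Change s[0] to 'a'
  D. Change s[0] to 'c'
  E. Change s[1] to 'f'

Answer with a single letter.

Answer: D

Derivation:
Option A: s[3]='d'->'h', delta=(8-4)*13^0 mod 509 = 4, hash=493+4 mod 509 = 497
Option B: s[1]='d'->'c', delta=(3-4)*13^2 mod 509 = 340, hash=493+340 mod 509 = 324
Option C: s[0]='e'->'a', delta=(1-5)*13^3 mod 509 = 374, hash=493+374 mod 509 = 358
Option D: s[0]='e'->'c', delta=(3-5)*13^3 mod 509 = 187, hash=493+187 mod 509 = 171 <-- target
Option E: s[1]='d'->'f', delta=(6-4)*13^2 mod 509 = 338, hash=493+338 mod 509 = 322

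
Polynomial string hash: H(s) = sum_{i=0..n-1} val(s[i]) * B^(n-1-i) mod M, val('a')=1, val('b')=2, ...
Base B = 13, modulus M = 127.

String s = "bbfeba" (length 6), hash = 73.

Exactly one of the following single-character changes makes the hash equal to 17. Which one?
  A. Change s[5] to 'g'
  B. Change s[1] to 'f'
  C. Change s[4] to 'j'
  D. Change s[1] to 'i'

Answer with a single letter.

Option A: s[5]='a'->'g', delta=(7-1)*13^0 mod 127 = 6, hash=73+6 mod 127 = 79
Option B: s[1]='b'->'f', delta=(6-2)*13^4 mod 127 = 71, hash=73+71 mod 127 = 17 <-- target
Option C: s[4]='b'->'j', delta=(10-2)*13^1 mod 127 = 104, hash=73+104 mod 127 = 50
Option D: s[1]='b'->'i', delta=(9-2)*13^4 mod 127 = 29, hash=73+29 mod 127 = 102

Answer: B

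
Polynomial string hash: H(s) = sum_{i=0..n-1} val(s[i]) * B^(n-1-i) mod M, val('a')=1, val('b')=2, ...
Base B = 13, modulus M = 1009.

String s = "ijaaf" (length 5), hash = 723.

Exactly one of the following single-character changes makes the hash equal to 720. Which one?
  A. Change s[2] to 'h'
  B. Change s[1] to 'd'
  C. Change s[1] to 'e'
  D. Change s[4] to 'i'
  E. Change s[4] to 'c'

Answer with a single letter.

Option A: s[2]='a'->'h', delta=(8-1)*13^2 mod 1009 = 174, hash=723+174 mod 1009 = 897
Option B: s[1]='j'->'d', delta=(4-10)*13^3 mod 1009 = 944, hash=723+944 mod 1009 = 658
Option C: s[1]='j'->'e', delta=(5-10)*13^3 mod 1009 = 114, hash=723+114 mod 1009 = 837
Option D: s[4]='f'->'i', delta=(9-6)*13^0 mod 1009 = 3, hash=723+3 mod 1009 = 726
Option E: s[4]='f'->'c', delta=(3-6)*13^0 mod 1009 = 1006, hash=723+1006 mod 1009 = 720 <-- target

Answer: E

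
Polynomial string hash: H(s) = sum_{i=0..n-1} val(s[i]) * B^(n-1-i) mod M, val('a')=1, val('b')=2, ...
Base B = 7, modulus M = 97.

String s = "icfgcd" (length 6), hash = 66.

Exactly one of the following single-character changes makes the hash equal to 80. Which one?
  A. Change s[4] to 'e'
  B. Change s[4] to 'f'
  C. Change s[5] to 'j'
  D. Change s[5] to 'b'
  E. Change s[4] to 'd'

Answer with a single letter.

Answer: A

Derivation:
Option A: s[4]='c'->'e', delta=(5-3)*7^1 mod 97 = 14, hash=66+14 mod 97 = 80 <-- target
Option B: s[4]='c'->'f', delta=(6-3)*7^1 mod 97 = 21, hash=66+21 mod 97 = 87
Option C: s[5]='d'->'j', delta=(10-4)*7^0 mod 97 = 6, hash=66+6 mod 97 = 72
Option D: s[5]='d'->'b', delta=(2-4)*7^0 mod 97 = 95, hash=66+95 mod 97 = 64
Option E: s[4]='c'->'d', delta=(4-3)*7^1 mod 97 = 7, hash=66+7 mod 97 = 73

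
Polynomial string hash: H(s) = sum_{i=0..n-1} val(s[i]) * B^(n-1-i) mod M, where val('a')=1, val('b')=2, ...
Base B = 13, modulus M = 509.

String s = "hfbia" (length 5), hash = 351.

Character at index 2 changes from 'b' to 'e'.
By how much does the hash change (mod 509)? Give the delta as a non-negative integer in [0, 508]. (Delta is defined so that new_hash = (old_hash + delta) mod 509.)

Delta formula: (val(new) - val(old)) * B^(n-1-k) mod M
  val('e') - val('b') = 5 - 2 = 3
  B^(n-1-k) = 13^2 mod 509 = 169
  Delta = 3 * 169 mod 509 = 507

Answer: 507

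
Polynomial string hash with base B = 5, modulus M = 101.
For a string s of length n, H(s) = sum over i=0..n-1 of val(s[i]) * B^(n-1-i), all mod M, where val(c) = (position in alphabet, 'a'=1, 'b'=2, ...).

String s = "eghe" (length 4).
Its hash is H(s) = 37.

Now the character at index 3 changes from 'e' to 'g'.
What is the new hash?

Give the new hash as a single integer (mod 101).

val('e') = 5, val('g') = 7
Position k = 3, exponent = n-1-k = 0
B^0 mod M = 5^0 mod 101 = 1
Delta = (7 - 5) * 1 mod 101 = 2
New hash = (37 + 2) mod 101 = 39

Answer: 39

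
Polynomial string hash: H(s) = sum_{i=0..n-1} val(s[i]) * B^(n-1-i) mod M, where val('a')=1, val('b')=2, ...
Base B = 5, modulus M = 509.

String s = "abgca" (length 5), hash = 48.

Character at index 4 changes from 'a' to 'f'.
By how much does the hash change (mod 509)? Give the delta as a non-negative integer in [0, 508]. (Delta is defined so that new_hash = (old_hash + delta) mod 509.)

Delta formula: (val(new) - val(old)) * B^(n-1-k) mod M
  val('f') - val('a') = 6 - 1 = 5
  B^(n-1-k) = 5^0 mod 509 = 1
  Delta = 5 * 1 mod 509 = 5

Answer: 5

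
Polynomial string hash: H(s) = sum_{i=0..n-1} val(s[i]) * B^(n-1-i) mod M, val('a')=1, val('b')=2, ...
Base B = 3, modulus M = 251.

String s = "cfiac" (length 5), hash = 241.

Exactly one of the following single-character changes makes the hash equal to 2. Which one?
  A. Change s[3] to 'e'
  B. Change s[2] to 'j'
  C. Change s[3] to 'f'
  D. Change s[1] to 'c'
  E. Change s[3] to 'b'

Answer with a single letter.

Answer: A

Derivation:
Option A: s[3]='a'->'e', delta=(5-1)*3^1 mod 251 = 12, hash=241+12 mod 251 = 2 <-- target
Option B: s[2]='i'->'j', delta=(10-9)*3^2 mod 251 = 9, hash=241+9 mod 251 = 250
Option C: s[3]='a'->'f', delta=(6-1)*3^1 mod 251 = 15, hash=241+15 mod 251 = 5
Option D: s[1]='f'->'c', delta=(3-6)*3^3 mod 251 = 170, hash=241+170 mod 251 = 160
Option E: s[3]='a'->'b', delta=(2-1)*3^1 mod 251 = 3, hash=241+3 mod 251 = 244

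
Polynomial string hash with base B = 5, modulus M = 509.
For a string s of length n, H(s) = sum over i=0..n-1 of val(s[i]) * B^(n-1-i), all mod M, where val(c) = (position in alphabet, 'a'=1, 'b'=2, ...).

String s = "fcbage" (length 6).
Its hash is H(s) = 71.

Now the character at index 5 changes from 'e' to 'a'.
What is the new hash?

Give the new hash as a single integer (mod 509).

val('e') = 5, val('a') = 1
Position k = 5, exponent = n-1-k = 0
B^0 mod M = 5^0 mod 509 = 1
Delta = (1 - 5) * 1 mod 509 = 505
New hash = (71 + 505) mod 509 = 67

Answer: 67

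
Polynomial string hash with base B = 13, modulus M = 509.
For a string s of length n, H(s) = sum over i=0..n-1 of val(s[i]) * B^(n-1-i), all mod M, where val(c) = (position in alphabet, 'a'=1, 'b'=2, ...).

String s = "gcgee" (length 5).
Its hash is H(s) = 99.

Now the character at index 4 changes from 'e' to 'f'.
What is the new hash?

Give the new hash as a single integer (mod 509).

val('e') = 5, val('f') = 6
Position k = 4, exponent = n-1-k = 0
B^0 mod M = 13^0 mod 509 = 1
Delta = (6 - 5) * 1 mod 509 = 1
New hash = (99 + 1) mod 509 = 100

Answer: 100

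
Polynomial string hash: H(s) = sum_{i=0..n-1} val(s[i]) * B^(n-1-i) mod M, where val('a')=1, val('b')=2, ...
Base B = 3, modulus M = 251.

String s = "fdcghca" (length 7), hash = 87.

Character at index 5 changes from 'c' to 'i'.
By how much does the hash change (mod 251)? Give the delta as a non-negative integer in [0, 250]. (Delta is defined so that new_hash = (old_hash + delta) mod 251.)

Delta formula: (val(new) - val(old)) * B^(n-1-k) mod M
  val('i') - val('c') = 9 - 3 = 6
  B^(n-1-k) = 3^1 mod 251 = 3
  Delta = 6 * 3 mod 251 = 18

Answer: 18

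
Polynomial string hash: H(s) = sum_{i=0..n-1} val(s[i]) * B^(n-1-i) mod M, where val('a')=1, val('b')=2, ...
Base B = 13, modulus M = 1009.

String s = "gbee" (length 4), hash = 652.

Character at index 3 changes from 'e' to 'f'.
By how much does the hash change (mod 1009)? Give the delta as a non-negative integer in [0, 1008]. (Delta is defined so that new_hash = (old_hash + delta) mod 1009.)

Delta formula: (val(new) - val(old)) * B^(n-1-k) mod M
  val('f') - val('e') = 6 - 5 = 1
  B^(n-1-k) = 13^0 mod 1009 = 1
  Delta = 1 * 1 mod 1009 = 1

Answer: 1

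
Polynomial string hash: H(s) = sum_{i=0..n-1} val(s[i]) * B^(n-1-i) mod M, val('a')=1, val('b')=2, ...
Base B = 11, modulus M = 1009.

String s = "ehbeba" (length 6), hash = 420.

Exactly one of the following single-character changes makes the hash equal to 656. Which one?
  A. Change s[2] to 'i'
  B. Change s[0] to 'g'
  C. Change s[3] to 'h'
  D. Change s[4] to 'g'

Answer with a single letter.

Option A: s[2]='b'->'i', delta=(9-2)*11^3 mod 1009 = 236, hash=420+236 mod 1009 = 656 <-- target
Option B: s[0]='e'->'g', delta=(7-5)*11^5 mod 1009 = 231, hash=420+231 mod 1009 = 651
Option C: s[3]='e'->'h', delta=(8-5)*11^2 mod 1009 = 363, hash=420+363 mod 1009 = 783
Option D: s[4]='b'->'g', delta=(7-2)*11^1 mod 1009 = 55, hash=420+55 mod 1009 = 475

Answer: A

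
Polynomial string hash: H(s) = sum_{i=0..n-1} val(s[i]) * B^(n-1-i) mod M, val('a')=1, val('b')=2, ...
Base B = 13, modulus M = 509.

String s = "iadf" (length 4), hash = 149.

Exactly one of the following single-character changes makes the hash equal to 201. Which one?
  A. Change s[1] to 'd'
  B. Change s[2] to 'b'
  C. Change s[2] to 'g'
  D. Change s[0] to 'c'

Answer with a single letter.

Option A: s[1]='a'->'d', delta=(4-1)*13^2 mod 509 = 507, hash=149+507 mod 509 = 147
Option B: s[2]='d'->'b', delta=(2-4)*13^1 mod 509 = 483, hash=149+483 mod 509 = 123
Option C: s[2]='d'->'g', delta=(7-4)*13^1 mod 509 = 39, hash=149+39 mod 509 = 188
Option D: s[0]='i'->'c', delta=(3-9)*13^3 mod 509 = 52, hash=149+52 mod 509 = 201 <-- target

Answer: D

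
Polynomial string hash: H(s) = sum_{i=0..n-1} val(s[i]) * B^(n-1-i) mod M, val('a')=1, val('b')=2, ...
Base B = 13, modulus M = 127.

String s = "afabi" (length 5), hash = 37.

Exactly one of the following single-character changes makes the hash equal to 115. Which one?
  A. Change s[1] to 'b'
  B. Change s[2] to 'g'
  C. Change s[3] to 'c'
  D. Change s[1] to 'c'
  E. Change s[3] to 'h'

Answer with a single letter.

Answer: E

Derivation:
Option A: s[1]='f'->'b', delta=(2-6)*13^3 mod 127 = 102, hash=37+102 mod 127 = 12
Option B: s[2]='a'->'g', delta=(7-1)*13^2 mod 127 = 125, hash=37+125 mod 127 = 35
Option C: s[3]='b'->'c', delta=(3-2)*13^1 mod 127 = 13, hash=37+13 mod 127 = 50
Option D: s[1]='f'->'c', delta=(3-6)*13^3 mod 127 = 13, hash=37+13 mod 127 = 50
Option E: s[3]='b'->'h', delta=(8-2)*13^1 mod 127 = 78, hash=37+78 mod 127 = 115 <-- target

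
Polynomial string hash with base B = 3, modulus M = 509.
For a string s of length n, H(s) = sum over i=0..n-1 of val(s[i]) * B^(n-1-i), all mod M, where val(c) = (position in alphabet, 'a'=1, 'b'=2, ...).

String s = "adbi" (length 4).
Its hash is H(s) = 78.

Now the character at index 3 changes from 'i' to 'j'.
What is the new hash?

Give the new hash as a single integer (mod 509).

val('i') = 9, val('j') = 10
Position k = 3, exponent = n-1-k = 0
B^0 mod M = 3^0 mod 509 = 1
Delta = (10 - 9) * 1 mod 509 = 1
New hash = (78 + 1) mod 509 = 79

Answer: 79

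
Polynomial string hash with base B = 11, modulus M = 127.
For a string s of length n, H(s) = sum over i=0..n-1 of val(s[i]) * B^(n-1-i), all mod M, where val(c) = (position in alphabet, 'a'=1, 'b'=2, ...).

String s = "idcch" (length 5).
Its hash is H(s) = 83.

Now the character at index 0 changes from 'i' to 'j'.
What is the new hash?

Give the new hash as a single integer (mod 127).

val('i') = 9, val('j') = 10
Position k = 0, exponent = n-1-k = 4
B^4 mod M = 11^4 mod 127 = 36
Delta = (10 - 9) * 36 mod 127 = 36
New hash = (83 + 36) mod 127 = 119

Answer: 119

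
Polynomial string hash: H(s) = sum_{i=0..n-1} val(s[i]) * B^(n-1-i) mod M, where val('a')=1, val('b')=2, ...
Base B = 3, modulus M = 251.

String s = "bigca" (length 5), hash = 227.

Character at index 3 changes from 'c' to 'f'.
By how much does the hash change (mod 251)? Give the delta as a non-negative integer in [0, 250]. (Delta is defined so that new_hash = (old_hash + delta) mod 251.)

Delta formula: (val(new) - val(old)) * B^(n-1-k) mod M
  val('f') - val('c') = 6 - 3 = 3
  B^(n-1-k) = 3^1 mod 251 = 3
  Delta = 3 * 3 mod 251 = 9

Answer: 9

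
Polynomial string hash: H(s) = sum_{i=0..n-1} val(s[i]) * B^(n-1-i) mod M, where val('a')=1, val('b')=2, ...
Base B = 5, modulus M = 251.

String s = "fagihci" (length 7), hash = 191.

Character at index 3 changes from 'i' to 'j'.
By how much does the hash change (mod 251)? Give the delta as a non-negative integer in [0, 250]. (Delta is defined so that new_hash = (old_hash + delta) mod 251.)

Answer: 125

Derivation:
Delta formula: (val(new) - val(old)) * B^(n-1-k) mod M
  val('j') - val('i') = 10 - 9 = 1
  B^(n-1-k) = 5^3 mod 251 = 125
  Delta = 1 * 125 mod 251 = 125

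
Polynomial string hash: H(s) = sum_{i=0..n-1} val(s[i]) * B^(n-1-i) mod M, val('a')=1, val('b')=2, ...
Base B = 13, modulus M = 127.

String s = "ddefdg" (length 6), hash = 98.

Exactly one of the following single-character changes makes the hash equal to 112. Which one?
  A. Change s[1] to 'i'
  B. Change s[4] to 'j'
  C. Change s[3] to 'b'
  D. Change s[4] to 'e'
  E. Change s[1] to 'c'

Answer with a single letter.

Answer: E

Derivation:
Option A: s[1]='d'->'i', delta=(9-4)*13^4 mod 127 = 57, hash=98+57 mod 127 = 28
Option B: s[4]='d'->'j', delta=(10-4)*13^1 mod 127 = 78, hash=98+78 mod 127 = 49
Option C: s[3]='f'->'b', delta=(2-6)*13^2 mod 127 = 86, hash=98+86 mod 127 = 57
Option D: s[4]='d'->'e', delta=(5-4)*13^1 mod 127 = 13, hash=98+13 mod 127 = 111
Option E: s[1]='d'->'c', delta=(3-4)*13^4 mod 127 = 14, hash=98+14 mod 127 = 112 <-- target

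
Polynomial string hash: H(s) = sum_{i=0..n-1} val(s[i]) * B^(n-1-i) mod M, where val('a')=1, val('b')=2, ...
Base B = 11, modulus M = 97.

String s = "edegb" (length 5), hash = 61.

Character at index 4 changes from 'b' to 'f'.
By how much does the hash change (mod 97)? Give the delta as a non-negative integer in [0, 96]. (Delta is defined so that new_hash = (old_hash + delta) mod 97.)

Delta formula: (val(new) - val(old)) * B^(n-1-k) mod M
  val('f') - val('b') = 6 - 2 = 4
  B^(n-1-k) = 11^0 mod 97 = 1
  Delta = 4 * 1 mod 97 = 4

Answer: 4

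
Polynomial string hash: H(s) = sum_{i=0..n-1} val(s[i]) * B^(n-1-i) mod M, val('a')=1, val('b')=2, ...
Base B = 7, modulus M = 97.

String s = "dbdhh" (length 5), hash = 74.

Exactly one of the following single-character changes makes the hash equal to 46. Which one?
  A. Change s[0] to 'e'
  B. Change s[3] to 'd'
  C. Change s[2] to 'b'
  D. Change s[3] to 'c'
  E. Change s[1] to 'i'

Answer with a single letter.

Answer: B

Derivation:
Option A: s[0]='d'->'e', delta=(5-4)*7^4 mod 97 = 73, hash=74+73 mod 97 = 50
Option B: s[3]='h'->'d', delta=(4-8)*7^1 mod 97 = 69, hash=74+69 mod 97 = 46 <-- target
Option C: s[2]='d'->'b', delta=(2-4)*7^2 mod 97 = 96, hash=74+96 mod 97 = 73
Option D: s[3]='h'->'c', delta=(3-8)*7^1 mod 97 = 62, hash=74+62 mod 97 = 39
Option E: s[1]='b'->'i', delta=(9-2)*7^3 mod 97 = 73, hash=74+73 mod 97 = 50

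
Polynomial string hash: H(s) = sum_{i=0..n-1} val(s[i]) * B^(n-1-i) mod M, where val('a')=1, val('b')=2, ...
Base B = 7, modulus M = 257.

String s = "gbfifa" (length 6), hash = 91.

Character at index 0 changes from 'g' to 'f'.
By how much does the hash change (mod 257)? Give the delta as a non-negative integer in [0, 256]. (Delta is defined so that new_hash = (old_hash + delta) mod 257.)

Answer: 155

Derivation:
Delta formula: (val(new) - val(old)) * B^(n-1-k) mod M
  val('f') - val('g') = 6 - 7 = -1
  B^(n-1-k) = 7^5 mod 257 = 102
  Delta = -1 * 102 mod 257 = 155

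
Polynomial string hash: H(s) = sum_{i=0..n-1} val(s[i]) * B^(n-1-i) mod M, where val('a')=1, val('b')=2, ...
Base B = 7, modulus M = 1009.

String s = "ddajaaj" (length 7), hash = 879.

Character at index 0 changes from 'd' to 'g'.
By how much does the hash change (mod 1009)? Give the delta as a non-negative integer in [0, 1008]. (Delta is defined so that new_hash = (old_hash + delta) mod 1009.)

Answer: 806

Derivation:
Delta formula: (val(new) - val(old)) * B^(n-1-k) mod M
  val('g') - val('d') = 7 - 4 = 3
  B^(n-1-k) = 7^6 mod 1009 = 605
  Delta = 3 * 605 mod 1009 = 806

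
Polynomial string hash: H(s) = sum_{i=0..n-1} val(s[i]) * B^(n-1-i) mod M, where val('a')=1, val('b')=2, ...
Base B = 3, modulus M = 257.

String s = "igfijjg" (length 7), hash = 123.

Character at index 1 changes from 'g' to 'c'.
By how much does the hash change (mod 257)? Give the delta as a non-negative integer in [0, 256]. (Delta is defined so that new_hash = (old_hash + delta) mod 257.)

Delta formula: (val(new) - val(old)) * B^(n-1-k) mod M
  val('c') - val('g') = 3 - 7 = -4
  B^(n-1-k) = 3^5 mod 257 = 243
  Delta = -4 * 243 mod 257 = 56

Answer: 56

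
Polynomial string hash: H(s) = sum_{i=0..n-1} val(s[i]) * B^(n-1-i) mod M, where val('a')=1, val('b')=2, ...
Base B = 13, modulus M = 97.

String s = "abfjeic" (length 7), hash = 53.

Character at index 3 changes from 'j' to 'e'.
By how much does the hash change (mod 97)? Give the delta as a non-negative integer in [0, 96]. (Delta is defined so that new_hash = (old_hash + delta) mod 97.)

Answer: 73

Derivation:
Delta formula: (val(new) - val(old)) * B^(n-1-k) mod M
  val('e') - val('j') = 5 - 10 = -5
  B^(n-1-k) = 13^3 mod 97 = 63
  Delta = -5 * 63 mod 97 = 73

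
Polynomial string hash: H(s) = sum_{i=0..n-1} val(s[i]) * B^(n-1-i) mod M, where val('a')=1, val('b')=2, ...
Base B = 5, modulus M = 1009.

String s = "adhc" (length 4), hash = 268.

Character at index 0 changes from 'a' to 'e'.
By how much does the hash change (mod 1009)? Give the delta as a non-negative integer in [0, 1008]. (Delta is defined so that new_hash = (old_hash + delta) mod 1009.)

Answer: 500

Derivation:
Delta formula: (val(new) - val(old)) * B^(n-1-k) mod M
  val('e') - val('a') = 5 - 1 = 4
  B^(n-1-k) = 5^3 mod 1009 = 125
  Delta = 4 * 125 mod 1009 = 500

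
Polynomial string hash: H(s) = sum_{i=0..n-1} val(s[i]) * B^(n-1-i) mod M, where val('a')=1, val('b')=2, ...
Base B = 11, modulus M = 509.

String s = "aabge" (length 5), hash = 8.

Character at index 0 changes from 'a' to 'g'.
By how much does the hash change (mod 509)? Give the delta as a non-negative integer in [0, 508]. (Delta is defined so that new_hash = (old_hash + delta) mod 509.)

Answer: 298

Derivation:
Delta formula: (val(new) - val(old)) * B^(n-1-k) mod M
  val('g') - val('a') = 7 - 1 = 6
  B^(n-1-k) = 11^4 mod 509 = 389
  Delta = 6 * 389 mod 509 = 298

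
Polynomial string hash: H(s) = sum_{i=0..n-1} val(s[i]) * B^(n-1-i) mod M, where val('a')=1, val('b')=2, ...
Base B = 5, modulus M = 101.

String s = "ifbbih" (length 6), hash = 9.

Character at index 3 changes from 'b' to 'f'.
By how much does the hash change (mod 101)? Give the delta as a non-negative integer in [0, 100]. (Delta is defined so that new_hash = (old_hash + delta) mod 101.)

Delta formula: (val(new) - val(old)) * B^(n-1-k) mod M
  val('f') - val('b') = 6 - 2 = 4
  B^(n-1-k) = 5^2 mod 101 = 25
  Delta = 4 * 25 mod 101 = 100

Answer: 100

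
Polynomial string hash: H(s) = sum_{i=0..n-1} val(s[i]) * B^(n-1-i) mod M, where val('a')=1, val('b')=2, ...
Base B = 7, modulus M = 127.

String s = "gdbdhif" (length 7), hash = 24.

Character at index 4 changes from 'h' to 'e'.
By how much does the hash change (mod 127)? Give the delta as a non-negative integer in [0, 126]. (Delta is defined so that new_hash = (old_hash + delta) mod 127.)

Delta formula: (val(new) - val(old)) * B^(n-1-k) mod M
  val('e') - val('h') = 5 - 8 = -3
  B^(n-1-k) = 7^2 mod 127 = 49
  Delta = -3 * 49 mod 127 = 107

Answer: 107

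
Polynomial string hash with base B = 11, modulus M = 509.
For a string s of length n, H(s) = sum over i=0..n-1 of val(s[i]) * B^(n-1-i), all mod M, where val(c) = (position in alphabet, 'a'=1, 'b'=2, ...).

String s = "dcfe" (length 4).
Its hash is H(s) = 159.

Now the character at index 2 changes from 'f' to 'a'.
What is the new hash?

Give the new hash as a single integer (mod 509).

val('f') = 6, val('a') = 1
Position k = 2, exponent = n-1-k = 1
B^1 mod M = 11^1 mod 509 = 11
Delta = (1 - 6) * 11 mod 509 = 454
New hash = (159 + 454) mod 509 = 104

Answer: 104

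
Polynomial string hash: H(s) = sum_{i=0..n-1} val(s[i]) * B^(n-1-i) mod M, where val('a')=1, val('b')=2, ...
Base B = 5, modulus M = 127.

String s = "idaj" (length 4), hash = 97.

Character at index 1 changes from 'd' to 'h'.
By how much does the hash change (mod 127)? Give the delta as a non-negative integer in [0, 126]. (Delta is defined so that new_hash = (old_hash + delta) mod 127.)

Delta formula: (val(new) - val(old)) * B^(n-1-k) mod M
  val('h') - val('d') = 8 - 4 = 4
  B^(n-1-k) = 5^2 mod 127 = 25
  Delta = 4 * 25 mod 127 = 100

Answer: 100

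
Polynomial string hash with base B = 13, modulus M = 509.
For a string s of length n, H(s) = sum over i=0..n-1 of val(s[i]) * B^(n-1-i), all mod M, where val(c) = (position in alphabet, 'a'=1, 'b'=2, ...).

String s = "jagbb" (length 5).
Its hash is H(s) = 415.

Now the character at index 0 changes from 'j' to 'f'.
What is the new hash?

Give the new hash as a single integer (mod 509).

val('j') = 10, val('f') = 6
Position k = 0, exponent = n-1-k = 4
B^4 mod M = 13^4 mod 509 = 57
Delta = (6 - 10) * 57 mod 509 = 281
New hash = (415 + 281) mod 509 = 187

Answer: 187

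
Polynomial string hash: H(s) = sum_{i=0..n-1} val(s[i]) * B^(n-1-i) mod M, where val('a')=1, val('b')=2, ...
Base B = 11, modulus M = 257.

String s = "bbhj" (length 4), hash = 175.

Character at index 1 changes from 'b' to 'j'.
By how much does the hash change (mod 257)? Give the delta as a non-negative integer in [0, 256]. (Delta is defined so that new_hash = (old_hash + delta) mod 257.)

Answer: 197

Derivation:
Delta formula: (val(new) - val(old)) * B^(n-1-k) mod M
  val('j') - val('b') = 10 - 2 = 8
  B^(n-1-k) = 11^2 mod 257 = 121
  Delta = 8 * 121 mod 257 = 197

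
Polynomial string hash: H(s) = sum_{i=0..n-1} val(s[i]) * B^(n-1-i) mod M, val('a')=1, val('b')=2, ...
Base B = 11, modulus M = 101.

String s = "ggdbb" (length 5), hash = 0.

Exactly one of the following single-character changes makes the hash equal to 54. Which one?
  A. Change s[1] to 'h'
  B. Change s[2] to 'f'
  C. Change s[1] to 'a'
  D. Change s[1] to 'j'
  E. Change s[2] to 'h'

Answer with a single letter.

Option A: s[1]='g'->'h', delta=(8-7)*11^3 mod 101 = 18, hash=0+18 mod 101 = 18
Option B: s[2]='d'->'f', delta=(6-4)*11^2 mod 101 = 40, hash=0+40 mod 101 = 40
Option C: s[1]='g'->'a', delta=(1-7)*11^3 mod 101 = 94, hash=0+94 mod 101 = 94
Option D: s[1]='g'->'j', delta=(10-7)*11^3 mod 101 = 54, hash=0+54 mod 101 = 54 <-- target
Option E: s[2]='d'->'h', delta=(8-4)*11^2 mod 101 = 80, hash=0+80 mod 101 = 80

Answer: D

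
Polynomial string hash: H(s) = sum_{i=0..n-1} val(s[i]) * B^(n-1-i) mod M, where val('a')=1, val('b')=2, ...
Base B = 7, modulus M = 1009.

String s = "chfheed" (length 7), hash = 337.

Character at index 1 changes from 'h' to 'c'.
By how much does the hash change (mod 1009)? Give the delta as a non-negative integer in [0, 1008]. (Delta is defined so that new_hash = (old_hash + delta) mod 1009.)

Delta formula: (val(new) - val(old)) * B^(n-1-k) mod M
  val('c') - val('h') = 3 - 8 = -5
  B^(n-1-k) = 7^5 mod 1009 = 663
  Delta = -5 * 663 mod 1009 = 721

Answer: 721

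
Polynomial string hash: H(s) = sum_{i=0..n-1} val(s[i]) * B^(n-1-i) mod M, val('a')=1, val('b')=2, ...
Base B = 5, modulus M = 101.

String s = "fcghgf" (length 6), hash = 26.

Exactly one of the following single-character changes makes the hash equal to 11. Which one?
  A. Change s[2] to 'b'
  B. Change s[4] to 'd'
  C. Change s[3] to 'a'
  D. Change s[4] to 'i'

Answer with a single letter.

Answer: B

Derivation:
Option A: s[2]='g'->'b', delta=(2-7)*5^3 mod 101 = 82, hash=26+82 mod 101 = 7
Option B: s[4]='g'->'d', delta=(4-7)*5^1 mod 101 = 86, hash=26+86 mod 101 = 11 <-- target
Option C: s[3]='h'->'a', delta=(1-8)*5^2 mod 101 = 27, hash=26+27 mod 101 = 53
Option D: s[4]='g'->'i', delta=(9-7)*5^1 mod 101 = 10, hash=26+10 mod 101 = 36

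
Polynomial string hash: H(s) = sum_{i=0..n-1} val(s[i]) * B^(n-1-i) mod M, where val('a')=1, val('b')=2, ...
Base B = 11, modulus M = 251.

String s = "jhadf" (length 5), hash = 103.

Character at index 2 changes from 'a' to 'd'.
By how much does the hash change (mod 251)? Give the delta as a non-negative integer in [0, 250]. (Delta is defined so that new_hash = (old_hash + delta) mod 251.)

Answer: 112

Derivation:
Delta formula: (val(new) - val(old)) * B^(n-1-k) mod M
  val('d') - val('a') = 4 - 1 = 3
  B^(n-1-k) = 11^2 mod 251 = 121
  Delta = 3 * 121 mod 251 = 112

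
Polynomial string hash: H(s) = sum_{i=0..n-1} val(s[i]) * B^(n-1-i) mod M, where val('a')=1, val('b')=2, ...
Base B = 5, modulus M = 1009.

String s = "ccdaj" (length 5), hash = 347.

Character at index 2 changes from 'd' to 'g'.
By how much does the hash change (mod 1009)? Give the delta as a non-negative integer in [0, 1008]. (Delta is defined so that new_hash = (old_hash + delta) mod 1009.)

Delta formula: (val(new) - val(old)) * B^(n-1-k) mod M
  val('g') - val('d') = 7 - 4 = 3
  B^(n-1-k) = 5^2 mod 1009 = 25
  Delta = 3 * 25 mod 1009 = 75

Answer: 75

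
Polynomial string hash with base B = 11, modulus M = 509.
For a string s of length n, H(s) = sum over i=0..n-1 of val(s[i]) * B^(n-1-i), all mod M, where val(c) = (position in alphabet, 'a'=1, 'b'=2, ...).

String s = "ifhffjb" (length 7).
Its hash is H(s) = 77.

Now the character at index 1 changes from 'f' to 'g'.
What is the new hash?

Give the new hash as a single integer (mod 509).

val('f') = 6, val('g') = 7
Position k = 1, exponent = n-1-k = 5
B^5 mod M = 11^5 mod 509 = 207
Delta = (7 - 6) * 207 mod 509 = 207
New hash = (77 + 207) mod 509 = 284

Answer: 284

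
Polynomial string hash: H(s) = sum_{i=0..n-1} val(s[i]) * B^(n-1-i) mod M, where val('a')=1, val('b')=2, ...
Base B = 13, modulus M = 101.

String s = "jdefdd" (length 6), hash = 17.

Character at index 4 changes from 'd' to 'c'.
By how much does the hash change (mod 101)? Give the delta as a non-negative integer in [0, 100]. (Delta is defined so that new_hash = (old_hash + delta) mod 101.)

Delta formula: (val(new) - val(old)) * B^(n-1-k) mod M
  val('c') - val('d') = 3 - 4 = -1
  B^(n-1-k) = 13^1 mod 101 = 13
  Delta = -1 * 13 mod 101 = 88

Answer: 88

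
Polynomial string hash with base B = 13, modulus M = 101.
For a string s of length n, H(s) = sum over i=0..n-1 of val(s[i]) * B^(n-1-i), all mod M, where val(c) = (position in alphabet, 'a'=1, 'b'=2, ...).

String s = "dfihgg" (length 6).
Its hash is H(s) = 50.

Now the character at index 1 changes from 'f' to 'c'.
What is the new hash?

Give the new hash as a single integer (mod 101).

Answer: 15

Derivation:
val('f') = 6, val('c') = 3
Position k = 1, exponent = n-1-k = 4
B^4 mod M = 13^4 mod 101 = 79
Delta = (3 - 6) * 79 mod 101 = 66
New hash = (50 + 66) mod 101 = 15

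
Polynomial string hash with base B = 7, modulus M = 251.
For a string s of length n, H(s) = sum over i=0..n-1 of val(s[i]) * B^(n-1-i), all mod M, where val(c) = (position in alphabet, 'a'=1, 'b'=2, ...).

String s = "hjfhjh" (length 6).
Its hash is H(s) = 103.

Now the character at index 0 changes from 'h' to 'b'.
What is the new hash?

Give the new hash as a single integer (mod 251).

Answer: 163

Derivation:
val('h') = 8, val('b') = 2
Position k = 0, exponent = n-1-k = 5
B^5 mod M = 7^5 mod 251 = 241
Delta = (2 - 8) * 241 mod 251 = 60
New hash = (103 + 60) mod 251 = 163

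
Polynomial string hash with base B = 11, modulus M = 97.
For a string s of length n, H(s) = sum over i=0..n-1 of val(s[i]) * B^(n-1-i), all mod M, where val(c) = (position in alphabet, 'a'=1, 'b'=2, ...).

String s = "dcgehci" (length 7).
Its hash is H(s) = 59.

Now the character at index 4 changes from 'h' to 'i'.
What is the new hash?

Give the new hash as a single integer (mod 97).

val('h') = 8, val('i') = 9
Position k = 4, exponent = n-1-k = 2
B^2 mod M = 11^2 mod 97 = 24
Delta = (9 - 8) * 24 mod 97 = 24
New hash = (59 + 24) mod 97 = 83

Answer: 83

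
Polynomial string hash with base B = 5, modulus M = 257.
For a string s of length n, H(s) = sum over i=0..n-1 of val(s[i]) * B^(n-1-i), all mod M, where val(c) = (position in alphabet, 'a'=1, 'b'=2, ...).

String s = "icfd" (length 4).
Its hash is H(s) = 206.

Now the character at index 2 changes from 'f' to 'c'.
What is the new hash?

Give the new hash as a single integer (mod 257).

val('f') = 6, val('c') = 3
Position k = 2, exponent = n-1-k = 1
B^1 mod M = 5^1 mod 257 = 5
Delta = (3 - 6) * 5 mod 257 = 242
New hash = (206 + 242) mod 257 = 191

Answer: 191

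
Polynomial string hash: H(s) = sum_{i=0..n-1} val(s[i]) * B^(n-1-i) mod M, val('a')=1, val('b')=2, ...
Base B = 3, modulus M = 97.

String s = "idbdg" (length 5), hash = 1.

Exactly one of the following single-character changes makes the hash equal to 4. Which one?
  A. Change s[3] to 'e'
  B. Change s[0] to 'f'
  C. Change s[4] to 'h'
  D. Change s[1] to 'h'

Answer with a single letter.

Option A: s[3]='d'->'e', delta=(5-4)*3^1 mod 97 = 3, hash=1+3 mod 97 = 4 <-- target
Option B: s[0]='i'->'f', delta=(6-9)*3^4 mod 97 = 48, hash=1+48 mod 97 = 49
Option C: s[4]='g'->'h', delta=(8-7)*3^0 mod 97 = 1, hash=1+1 mod 97 = 2
Option D: s[1]='d'->'h', delta=(8-4)*3^3 mod 97 = 11, hash=1+11 mod 97 = 12

Answer: A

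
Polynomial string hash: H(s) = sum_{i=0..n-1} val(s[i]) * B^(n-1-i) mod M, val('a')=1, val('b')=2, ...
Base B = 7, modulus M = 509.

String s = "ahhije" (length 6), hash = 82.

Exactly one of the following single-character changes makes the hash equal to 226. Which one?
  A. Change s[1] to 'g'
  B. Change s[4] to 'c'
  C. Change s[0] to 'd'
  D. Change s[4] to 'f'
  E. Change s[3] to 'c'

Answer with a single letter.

Option A: s[1]='h'->'g', delta=(7-8)*7^4 mod 509 = 144, hash=82+144 mod 509 = 226 <-- target
Option B: s[4]='j'->'c', delta=(3-10)*7^1 mod 509 = 460, hash=82+460 mod 509 = 33
Option C: s[0]='a'->'d', delta=(4-1)*7^5 mod 509 = 30, hash=82+30 mod 509 = 112
Option D: s[4]='j'->'f', delta=(6-10)*7^1 mod 509 = 481, hash=82+481 mod 509 = 54
Option E: s[3]='i'->'c', delta=(3-9)*7^2 mod 509 = 215, hash=82+215 mod 509 = 297

Answer: A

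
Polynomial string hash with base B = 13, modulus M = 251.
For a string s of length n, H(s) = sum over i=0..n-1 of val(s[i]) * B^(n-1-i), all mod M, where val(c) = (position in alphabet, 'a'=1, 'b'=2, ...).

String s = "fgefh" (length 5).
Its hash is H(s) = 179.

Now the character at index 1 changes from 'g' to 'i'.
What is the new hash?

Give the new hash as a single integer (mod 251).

val('g') = 7, val('i') = 9
Position k = 1, exponent = n-1-k = 3
B^3 mod M = 13^3 mod 251 = 189
Delta = (9 - 7) * 189 mod 251 = 127
New hash = (179 + 127) mod 251 = 55

Answer: 55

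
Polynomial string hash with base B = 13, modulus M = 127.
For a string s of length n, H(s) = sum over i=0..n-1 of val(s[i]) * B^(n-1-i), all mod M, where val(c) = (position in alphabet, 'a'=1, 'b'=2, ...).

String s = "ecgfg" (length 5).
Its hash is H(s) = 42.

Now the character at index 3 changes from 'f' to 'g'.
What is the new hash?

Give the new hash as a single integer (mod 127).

val('f') = 6, val('g') = 7
Position k = 3, exponent = n-1-k = 1
B^1 mod M = 13^1 mod 127 = 13
Delta = (7 - 6) * 13 mod 127 = 13
New hash = (42 + 13) mod 127 = 55

Answer: 55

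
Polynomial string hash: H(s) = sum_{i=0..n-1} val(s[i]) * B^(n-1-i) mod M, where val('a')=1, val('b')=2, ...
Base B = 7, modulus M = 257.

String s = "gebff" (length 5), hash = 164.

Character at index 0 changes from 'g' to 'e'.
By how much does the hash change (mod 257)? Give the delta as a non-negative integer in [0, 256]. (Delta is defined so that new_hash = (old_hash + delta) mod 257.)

Answer: 81

Derivation:
Delta formula: (val(new) - val(old)) * B^(n-1-k) mod M
  val('e') - val('g') = 5 - 7 = -2
  B^(n-1-k) = 7^4 mod 257 = 88
  Delta = -2 * 88 mod 257 = 81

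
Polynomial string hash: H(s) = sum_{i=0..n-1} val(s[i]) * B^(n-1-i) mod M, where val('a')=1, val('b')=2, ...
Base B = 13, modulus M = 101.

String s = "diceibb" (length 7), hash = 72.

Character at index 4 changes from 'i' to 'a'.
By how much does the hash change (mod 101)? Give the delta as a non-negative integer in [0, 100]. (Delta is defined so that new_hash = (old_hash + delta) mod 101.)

Delta formula: (val(new) - val(old)) * B^(n-1-k) mod M
  val('a') - val('i') = 1 - 9 = -8
  B^(n-1-k) = 13^2 mod 101 = 68
  Delta = -8 * 68 mod 101 = 62

Answer: 62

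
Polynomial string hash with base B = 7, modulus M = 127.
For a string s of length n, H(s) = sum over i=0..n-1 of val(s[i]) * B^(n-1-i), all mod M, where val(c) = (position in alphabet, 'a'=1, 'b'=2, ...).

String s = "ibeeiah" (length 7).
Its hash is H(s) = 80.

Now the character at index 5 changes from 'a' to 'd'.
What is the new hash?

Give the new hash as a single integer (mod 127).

val('a') = 1, val('d') = 4
Position k = 5, exponent = n-1-k = 1
B^1 mod M = 7^1 mod 127 = 7
Delta = (4 - 1) * 7 mod 127 = 21
New hash = (80 + 21) mod 127 = 101

Answer: 101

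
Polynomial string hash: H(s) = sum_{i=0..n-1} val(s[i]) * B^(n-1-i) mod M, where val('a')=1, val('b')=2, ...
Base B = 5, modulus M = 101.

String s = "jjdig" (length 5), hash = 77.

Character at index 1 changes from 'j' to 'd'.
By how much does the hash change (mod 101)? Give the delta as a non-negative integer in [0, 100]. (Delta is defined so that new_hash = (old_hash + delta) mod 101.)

Answer: 58

Derivation:
Delta formula: (val(new) - val(old)) * B^(n-1-k) mod M
  val('d') - val('j') = 4 - 10 = -6
  B^(n-1-k) = 5^3 mod 101 = 24
  Delta = -6 * 24 mod 101 = 58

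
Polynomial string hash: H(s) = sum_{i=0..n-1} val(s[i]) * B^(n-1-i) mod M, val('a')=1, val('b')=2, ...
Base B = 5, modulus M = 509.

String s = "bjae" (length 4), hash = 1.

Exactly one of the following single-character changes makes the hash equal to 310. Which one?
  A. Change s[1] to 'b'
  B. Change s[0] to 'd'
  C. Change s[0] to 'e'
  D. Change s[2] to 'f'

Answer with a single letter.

Answer: A

Derivation:
Option A: s[1]='j'->'b', delta=(2-10)*5^2 mod 509 = 309, hash=1+309 mod 509 = 310 <-- target
Option B: s[0]='b'->'d', delta=(4-2)*5^3 mod 509 = 250, hash=1+250 mod 509 = 251
Option C: s[0]='b'->'e', delta=(5-2)*5^3 mod 509 = 375, hash=1+375 mod 509 = 376
Option D: s[2]='a'->'f', delta=(6-1)*5^1 mod 509 = 25, hash=1+25 mod 509 = 26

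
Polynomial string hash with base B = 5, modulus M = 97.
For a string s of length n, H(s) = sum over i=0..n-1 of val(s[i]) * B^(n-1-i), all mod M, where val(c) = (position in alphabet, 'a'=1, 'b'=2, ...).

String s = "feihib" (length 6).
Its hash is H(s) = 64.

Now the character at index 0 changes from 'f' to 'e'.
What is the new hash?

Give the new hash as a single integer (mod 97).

val('f') = 6, val('e') = 5
Position k = 0, exponent = n-1-k = 5
B^5 mod M = 5^5 mod 97 = 21
Delta = (5 - 6) * 21 mod 97 = 76
New hash = (64 + 76) mod 97 = 43

Answer: 43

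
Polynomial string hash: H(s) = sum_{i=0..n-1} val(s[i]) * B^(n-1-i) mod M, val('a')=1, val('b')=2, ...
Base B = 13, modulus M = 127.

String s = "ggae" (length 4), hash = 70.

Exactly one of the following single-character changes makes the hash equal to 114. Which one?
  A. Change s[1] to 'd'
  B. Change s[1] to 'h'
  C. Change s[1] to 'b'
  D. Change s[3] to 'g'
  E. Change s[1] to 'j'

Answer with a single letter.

Option A: s[1]='g'->'d', delta=(4-7)*13^2 mod 127 = 1, hash=70+1 mod 127 = 71
Option B: s[1]='g'->'h', delta=(8-7)*13^2 mod 127 = 42, hash=70+42 mod 127 = 112
Option C: s[1]='g'->'b', delta=(2-7)*13^2 mod 127 = 44, hash=70+44 mod 127 = 114 <-- target
Option D: s[3]='e'->'g', delta=(7-5)*13^0 mod 127 = 2, hash=70+2 mod 127 = 72
Option E: s[1]='g'->'j', delta=(10-7)*13^2 mod 127 = 126, hash=70+126 mod 127 = 69

Answer: C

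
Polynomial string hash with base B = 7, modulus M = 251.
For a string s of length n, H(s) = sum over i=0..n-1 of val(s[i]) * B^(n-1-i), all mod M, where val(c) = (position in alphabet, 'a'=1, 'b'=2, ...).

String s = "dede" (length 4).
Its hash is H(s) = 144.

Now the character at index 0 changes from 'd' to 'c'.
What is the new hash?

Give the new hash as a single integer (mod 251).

val('d') = 4, val('c') = 3
Position k = 0, exponent = n-1-k = 3
B^3 mod M = 7^3 mod 251 = 92
Delta = (3 - 4) * 92 mod 251 = 159
New hash = (144 + 159) mod 251 = 52

Answer: 52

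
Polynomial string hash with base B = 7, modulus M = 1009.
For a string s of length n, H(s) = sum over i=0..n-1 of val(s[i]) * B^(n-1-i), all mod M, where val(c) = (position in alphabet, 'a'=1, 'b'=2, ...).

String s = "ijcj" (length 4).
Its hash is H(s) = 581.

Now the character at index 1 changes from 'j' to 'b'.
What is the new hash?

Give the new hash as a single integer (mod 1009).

val('j') = 10, val('b') = 2
Position k = 1, exponent = n-1-k = 2
B^2 mod M = 7^2 mod 1009 = 49
Delta = (2 - 10) * 49 mod 1009 = 617
New hash = (581 + 617) mod 1009 = 189

Answer: 189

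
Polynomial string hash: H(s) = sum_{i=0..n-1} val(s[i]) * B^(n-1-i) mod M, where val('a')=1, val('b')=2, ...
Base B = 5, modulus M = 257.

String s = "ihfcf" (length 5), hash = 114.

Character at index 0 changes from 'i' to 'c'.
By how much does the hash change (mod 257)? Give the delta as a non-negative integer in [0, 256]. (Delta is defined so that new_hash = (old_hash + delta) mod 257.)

Delta formula: (val(new) - val(old)) * B^(n-1-k) mod M
  val('c') - val('i') = 3 - 9 = -6
  B^(n-1-k) = 5^4 mod 257 = 111
  Delta = -6 * 111 mod 257 = 105

Answer: 105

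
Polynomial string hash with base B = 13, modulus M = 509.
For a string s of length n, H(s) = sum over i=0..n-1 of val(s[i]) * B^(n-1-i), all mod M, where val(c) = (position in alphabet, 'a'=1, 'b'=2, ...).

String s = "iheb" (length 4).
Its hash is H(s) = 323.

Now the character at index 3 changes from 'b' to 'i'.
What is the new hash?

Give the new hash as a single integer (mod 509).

Answer: 330

Derivation:
val('b') = 2, val('i') = 9
Position k = 3, exponent = n-1-k = 0
B^0 mod M = 13^0 mod 509 = 1
Delta = (9 - 2) * 1 mod 509 = 7
New hash = (323 + 7) mod 509 = 330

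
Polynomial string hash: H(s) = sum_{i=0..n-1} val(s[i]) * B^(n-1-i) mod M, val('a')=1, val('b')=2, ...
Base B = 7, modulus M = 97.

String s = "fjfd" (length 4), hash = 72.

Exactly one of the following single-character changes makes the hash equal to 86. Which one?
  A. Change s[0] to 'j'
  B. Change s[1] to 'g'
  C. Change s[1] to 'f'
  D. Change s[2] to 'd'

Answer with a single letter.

Option A: s[0]='f'->'j', delta=(10-6)*7^3 mod 97 = 14, hash=72+14 mod 97 = 86 <-- target
Option B: s[1]='j'->'g', delta=(7-10)*7^2 mod 97 = 47, hash=72+47 mod 97 = 22
Option C: s[1]='j'->'f', delta=(6-10)*7^2 mod 97 = 95, hash=72+95 mod 97 = 70
Option D: s[2]='f'->'d', delta=(4-6)*7^1 mod 97 = 83, hash=72+83 mod 97 = 58

Answer: A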